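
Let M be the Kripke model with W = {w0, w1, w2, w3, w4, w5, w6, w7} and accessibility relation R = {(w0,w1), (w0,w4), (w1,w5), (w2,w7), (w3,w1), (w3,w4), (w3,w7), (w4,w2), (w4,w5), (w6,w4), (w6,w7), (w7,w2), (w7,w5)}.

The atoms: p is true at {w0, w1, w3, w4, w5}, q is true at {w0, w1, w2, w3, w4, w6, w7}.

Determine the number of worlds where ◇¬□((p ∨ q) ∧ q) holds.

w0: successors {w1, w4}; ¬□((p ∨ q) ∧ q) there: w1:T, w4:T. ✓
w1: successors {w5}; ¬□((p ∨ q) ∧ q) there: w5:F. ✗
w2: successors {w7}; ¬□((p ∨ q) ∧ q) there: w7:T. ✓
w3: successors {w1, w4, w7}; ¬□((p ∨ q) ∧ q) there: w1:T, w4:T, w7:T. ✓
w4: successors {w2, w5}; ¬□((p ∨ q) ∧ q) there: w2:F, w5:F. ✗
w5: no successors, so ◇¬□((p ∨ q) ∧ q) fails. ✗
w6: successors {w4, w7}; ¬□((p ∨ q) ∧ q) there: w4:T, w7:T. ✓
w7: successors {w2, w5}; ¬□((p ∨ q) ∧ q) there: w2:F, w5:F. ✗
Satisfying worlds: {w0, w2, w3, w6}.

4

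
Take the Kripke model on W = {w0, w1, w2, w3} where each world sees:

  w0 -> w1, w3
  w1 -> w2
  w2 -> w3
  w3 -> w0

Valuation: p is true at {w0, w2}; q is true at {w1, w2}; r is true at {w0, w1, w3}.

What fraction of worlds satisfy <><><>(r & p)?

1/2

w0: successors {w1, w3}; <><>(r & p) there: w1:F, w3:F. ✗
w1: successors {w2}; <><>(r & p) there: w2:T. ✓
w2: successors {w3}; <><>(r & p) there: w3:F. ✗
w3: successors {w0}; <><>(r & p) there: w0:T. ✓
That's 2 of 4 worlds, so 2/4 = 1/2.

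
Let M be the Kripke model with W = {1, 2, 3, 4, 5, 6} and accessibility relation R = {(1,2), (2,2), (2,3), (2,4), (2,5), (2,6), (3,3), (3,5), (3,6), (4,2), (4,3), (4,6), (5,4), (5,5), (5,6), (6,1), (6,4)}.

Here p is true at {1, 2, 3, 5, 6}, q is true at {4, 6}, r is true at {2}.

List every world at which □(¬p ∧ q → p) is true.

{1, 3, 4}

1: successors {2}; ¬p ∧ q → p there: 2:T. ✓
2: successors {2, 3, 4, 5, 6}; ¬p ∧ q → p there: 2:T, 3:T, 4:F, 5:T, 6:T. ✗
3: successors {3, 5, 6}; ¬p ∧ q → p there: 3:T, 5:T, 6:T. ✓
4: successors {2, 3, 6}; ¬p ∧ q → p there: 2:T, 3:T, 6:T. ✓
5: successors {4, 5, 6}; ¬p ∧ q → p there: 4:F, 5:T, 6:T. ✗
6: successors {1, 4}; ¬p ∧ q → p there: 1:T, 4:F. ✗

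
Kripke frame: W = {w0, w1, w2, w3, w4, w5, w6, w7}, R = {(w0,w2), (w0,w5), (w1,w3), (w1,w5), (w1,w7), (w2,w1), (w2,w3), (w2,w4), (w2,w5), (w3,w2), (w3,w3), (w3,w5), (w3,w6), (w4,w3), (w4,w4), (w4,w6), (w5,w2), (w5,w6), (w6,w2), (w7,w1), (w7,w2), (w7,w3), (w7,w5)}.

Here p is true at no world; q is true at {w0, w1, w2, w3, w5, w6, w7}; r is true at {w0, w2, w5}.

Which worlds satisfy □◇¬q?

w0: successors {w2, w5}; ◇¬q there: w2:T, w5:F. ✗
w1: successors {w3, w5, w7}; ◇¬q there: w3:F, w5:F, w7:F. ✗
w2: successors {w1, w3, w4, w5}; ◇¬q there: w1:F, w3:F, w4:T, w5:F. ✗
w3: successors {w2, w3, w5, w6}; ◇¬q there: w2:T, w3:F, w5:F, w6:F. ✗
w4: successors {w3, w4, w6}; ◇¬q there: w3:F, w4:T, w6:F. ✗
w5: successors {w2, w6}; ◇¬q there: w2:T, w6:F. ✗
w6: successors {w2}; ◇¬q there: w2:T. ✓
w7: successors {w1, w2, w3, w5}; ◇¬q there: w1:F, w2:T, w3:F, w5:F. ✗

{w6}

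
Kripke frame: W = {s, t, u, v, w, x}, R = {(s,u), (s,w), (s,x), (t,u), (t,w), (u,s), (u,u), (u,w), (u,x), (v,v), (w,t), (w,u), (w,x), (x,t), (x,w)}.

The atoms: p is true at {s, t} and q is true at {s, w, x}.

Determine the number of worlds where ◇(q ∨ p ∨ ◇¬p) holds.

s: successors {u, w, x}; q ∨ p ∨ ◇¬p there: u:T, w:T, x:T. ✓
t: successors {u, w}; q ∨ p ∨ ◇¬p there: u:T, w:T. ✓
u: successors {s, u, w, x}; q ∨ p ∨ ◇¬p there: s:T, u:T, w:T, x:T. ✓
v: successors {v}; q ∨ p ∨ ◇¬p there: v:T. ✓
w: successors {t, u, x}; q ∨ p ∨ ◇¬p there: t:T, u:T, x:T. ✓
x: successors {t, w}; q ∨ p ∨ ◇¬p there: t:T, w:T. ✓
Satisfying worlds: {s, t, u, v, w, x}.

6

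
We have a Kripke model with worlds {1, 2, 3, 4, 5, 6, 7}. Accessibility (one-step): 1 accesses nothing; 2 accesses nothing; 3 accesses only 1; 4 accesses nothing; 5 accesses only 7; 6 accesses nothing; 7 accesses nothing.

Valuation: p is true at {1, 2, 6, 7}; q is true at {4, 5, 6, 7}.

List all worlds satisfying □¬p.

{1, 2, 4, 6, 7}

1: no successors, so □¬p holds vacuously. ✓
2: no successors, so □¬p holds vacuously. ✓
3: successors {1}; ¬p there: 1:F. ✗
4: no successors, so □¬p holds vacuously. ✓
5: successors {7}; ¬p there: 7:F. ✗
6: no successors, so □¬p holds vacuously. ✓
7: no successors, so □¬p holds vacuously. ✓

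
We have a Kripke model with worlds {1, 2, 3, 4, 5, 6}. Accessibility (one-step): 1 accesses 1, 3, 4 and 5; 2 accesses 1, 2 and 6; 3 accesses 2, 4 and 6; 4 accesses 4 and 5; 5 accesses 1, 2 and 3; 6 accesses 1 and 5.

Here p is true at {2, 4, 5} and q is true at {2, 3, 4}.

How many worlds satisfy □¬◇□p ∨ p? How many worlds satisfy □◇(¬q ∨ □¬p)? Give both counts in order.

For □¬◇□p ∨ p:
1: □¬◇□p is F, p is F. ✗
2: □¬◇□p is F, p is T. ✓
3: □¬◇□p is F, p is F. ✗
4: □¬◇□p is F, p is T. ✓
5: □¬◇□p is F, p is T. ✓
6: □¬◇□p is F, p is F. ✗
— 3 worlds.
For □◇(¬q ∨ □¬p):
1: successors {1, 3, 4, 5}; ◇(¬q ∨ □¬p) there: 1:T, 3:T, 4:T, 5:T. ✓
2: successors {1, 2, 6}; ◇(¬q ∨ □¬p) there: 1:T, 2:T, 6:T. ✓
3: successors {2, 4, 6}; ◇(¬q ∨ □¬p) there: 2:T, 4:T, 6:T. ✓
4: successors {4, 5}; ◇(¬q ∨ □¬p) there: 4:T, 5:T. ✓
5: successors {1, 2, 3}; ◇(¬q ∨ □¬p) there: 1:T, 2:T, 3:T. ✓
6: successors {1, 5}; ◇(¬q ∨ □¬p) there: 1:T, 5:T. ✓
— 6 worlds.

3 and 6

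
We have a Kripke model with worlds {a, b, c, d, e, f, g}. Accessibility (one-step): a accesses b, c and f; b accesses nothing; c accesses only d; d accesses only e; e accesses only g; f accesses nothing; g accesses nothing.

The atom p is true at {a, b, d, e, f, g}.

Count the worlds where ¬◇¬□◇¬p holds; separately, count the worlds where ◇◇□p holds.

For ¬◇¬□◇¬p:
a: ◇¬□◇¬p is T. ✗
b: ◇¬□◇¬p is F. ✓
c: ◇¬□◇¬p is T. ✗
d: ◇¬□◇¬p is T. ✗
e: ◇¬□◇¬p is F. ✓
f: ◇¬□◇¬p is F. ✓
g: ◇¬□◇¬p is F. ✓
— 4 worlds.
For ◇◇□p:
a: successors {b, c, f}; ◇□p there: b:F, c:T, f:F. ✓
b: no successors, so ◇◇□p fails. ✗
c: successors {d}; ◇□p there: d:T. ✓
d: successors {e}; ◇□p there: e:T. ✓
e: successors {g}; ◇□p there: g:F. ✗
f: no successors, so ◇◇□p fails. ✗
g: no successors, so ◇◇□p fails. ✗
— 3 worlds.

4 and 3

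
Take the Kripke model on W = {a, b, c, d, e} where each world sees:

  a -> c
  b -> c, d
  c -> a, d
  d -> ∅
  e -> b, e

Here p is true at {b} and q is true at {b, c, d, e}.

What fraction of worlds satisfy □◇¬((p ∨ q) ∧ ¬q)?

3/5

a: successors {c}; ◇¬((p ∨ q) ∧ ¬q) there: c:T. ✓
b: successors {c, d}; ◇¬((p ∨ q) ∧ ¬q) there: c:T, d:F. ✗
c: successors {a, d}; ◇¬((p ∨ q) ∧ ¬q) there: a:T, d:F. ✗
d: no successors, so □◇¬((p ∨ q) ∧ ¬q) holds vacuously. ✓
e: successors {b, e}; ◇¬((p ∨ q) ∧ ¬q) there: b:T, e:T. ✓
That's 3 of 5 worlds, so 3/5.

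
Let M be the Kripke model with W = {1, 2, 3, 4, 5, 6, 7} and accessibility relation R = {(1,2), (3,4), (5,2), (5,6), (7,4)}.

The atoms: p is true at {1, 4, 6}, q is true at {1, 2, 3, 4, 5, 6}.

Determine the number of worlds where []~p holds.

1: successors {2}; ~p there: 2:T. ✓
2: no successors, so []~p holds vacuously. ✓
3: successors {4}; ~p there: 4:F. ✗
4: no successors, so []~p holds vacuously. ✓
5: successors {2, 6}; ~p there: 2:T, 6:F. ✗
6: no successors, so []~p holds vacuously. ✓
7: successors {4}; ~p there: 4:F. ✗
Satisfying worlds: {1, 2, 4, 6}.

4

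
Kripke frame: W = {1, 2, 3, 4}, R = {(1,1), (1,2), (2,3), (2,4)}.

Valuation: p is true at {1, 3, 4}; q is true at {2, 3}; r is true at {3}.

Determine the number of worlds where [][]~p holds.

1: successors {1, 2}; []~p there: 1:F, 2:F. ✗
2: successors {3, 4}; []~p there: 3:T, 4:T. ✓
3: no successors, so [][]~p holds vacuously. ✓
4: no successors, so [][]~p holds vacuously. ✓
Satisfying worlds: {2, 3, 4}.

3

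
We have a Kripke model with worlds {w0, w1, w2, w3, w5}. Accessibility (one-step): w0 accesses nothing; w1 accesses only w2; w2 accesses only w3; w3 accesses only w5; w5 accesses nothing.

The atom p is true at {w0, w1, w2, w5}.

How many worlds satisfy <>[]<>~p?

1

w0: no successors, so <>[]<>~p fails. ✗
w1: successors {w2}; []<>~p there: w2:F. ✗
w2: successors {w3}; []<>~p there: w3:F. ✗
w3: successors {w5}; []<>~p there: w5:T. ✓
w5: no successors, so <>[]<>~p fails. ✗
Satisfying worlds: {w3}.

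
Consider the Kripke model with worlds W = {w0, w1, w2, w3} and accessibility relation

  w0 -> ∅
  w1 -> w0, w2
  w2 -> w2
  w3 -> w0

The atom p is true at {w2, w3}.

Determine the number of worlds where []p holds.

2

w0: no successors, so []p holds vacuously. ✓
w1: successors {w0, w2}; p there: w0:F, w2:T. ✗
w2: successors {w2}; p there: w2:T. ✓
w3: successors {w0}; p there: w0:F. ✗
Satisfying worlds: {w0, w2}.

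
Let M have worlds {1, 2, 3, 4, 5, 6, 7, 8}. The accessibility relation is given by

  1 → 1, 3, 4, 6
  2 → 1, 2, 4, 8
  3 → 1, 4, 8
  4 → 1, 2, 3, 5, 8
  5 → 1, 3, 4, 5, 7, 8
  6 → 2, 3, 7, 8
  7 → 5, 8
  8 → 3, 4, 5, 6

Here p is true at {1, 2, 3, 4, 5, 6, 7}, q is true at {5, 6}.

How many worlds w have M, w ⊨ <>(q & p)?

1: successors {1, 3, 4, 6}; q & p there: 1:F, 3:F, 4:F, 6:T. ✓
2: successors {1, 2, 4, 8}; q & p there: 1:F, 2:F, 4:F, 8:F. ✗
3: successors {1, 4, 8}; q & p there: 1:F, 4:F, 8:F. ✗
4: successors {1, 2, 3, 5, 8}; q & p there: 1:F, 2:F, 3:F, 5:T, 8:F. ✓
5: successors {1, 3, 4, 5, 7, 8}; q & p there: 1:F, 3:F, 4:F, 5:T, 7:F, 8:F. ✓
6: successors {2, 3, 7, 8}; q & p there: 2:F, 3:F, 7:F, 8:F. ✗
7: successors {5, 8}; q & p there: 5:T, 8:F. ✓
8: successors {3, 4, 5, 6}; q & p there: 3:F, 4:F, 5:T, 6:T. ✓
Satisfying worlds: {1, 4, 5, 7, 8}.

5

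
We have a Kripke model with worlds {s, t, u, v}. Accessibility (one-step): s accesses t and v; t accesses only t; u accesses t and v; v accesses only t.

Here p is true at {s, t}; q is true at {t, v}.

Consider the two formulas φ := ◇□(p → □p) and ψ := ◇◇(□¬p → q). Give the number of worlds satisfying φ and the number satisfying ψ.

4 and 4

For ◇□(p → □p):
s: successors {t, v}; □(p → □p) there: t:T, v:T. ✓
t: successors {t}; □(p → □p) there: t:T. ✓
u: successors {t, v}; □(p → □p) there: t:T, v:T. ✓
v: successors {t}; □(p → □p) there: t:T. ✓
— 4 worlds.
For ◇◇(□¬p → q):
s: successors {t, v}; ◇(□¬p → q) there: t:T, v:T. ✓
t: successors {t}; ◇(□¬p → q) there: t:T. ✓
u: successors {t, v}; ◇(□¬p → q) there: t:T, v:T. ✓
v: successors {t}; ◇(□¬p → q) there: t:T. ✓
— 4 worlds.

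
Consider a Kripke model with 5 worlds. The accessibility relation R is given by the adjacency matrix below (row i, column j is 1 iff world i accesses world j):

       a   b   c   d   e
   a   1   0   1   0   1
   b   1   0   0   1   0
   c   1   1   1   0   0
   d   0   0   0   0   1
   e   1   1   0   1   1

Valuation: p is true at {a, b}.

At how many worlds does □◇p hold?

3

a: successors {a, c, e}; ◇p there: a:T, c:T, e:T. ✓
b: successors {a, d}; ◇p there: a:T, d:F. ✗
c: successors {a, b, c}; ◇p there: a:T, b:T, c:T. ✓
d: successors {e}; ◇p there: e:T. ✓
e: successors {a, b, d, e}; ◇p there: a:T, b:T, d:F, e:T. ✗
Satisfying worlds: {a, c, d}.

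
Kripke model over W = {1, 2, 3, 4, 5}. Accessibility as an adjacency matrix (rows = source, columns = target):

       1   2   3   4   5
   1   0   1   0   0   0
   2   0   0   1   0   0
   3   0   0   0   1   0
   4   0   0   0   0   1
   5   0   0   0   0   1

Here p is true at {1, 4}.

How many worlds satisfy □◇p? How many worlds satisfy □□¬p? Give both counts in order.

For □◇p:
1: successors {2}; ◇p there: 2:F. ✗
2: successors {3}; ◇p there: 3:T. ✓
3: successors {4}; ◇p there: 4:F. ✗
4: successors {5}; ◇p there: 5:F. ✗
5: successors {5}; ◇p there: 5:F. ✗
— 1 world.
For □□¬p:
1: successors {2}; □¬p there: 2:T. ✓
2: successors {3}; □¬p there: 3:F. ✗
3: successors {4}; □¬p there: 4:T. ✓
4: successors {5}; □¬p there: 5:T. ✓
5: successors {5}; □¬p there: 5:T. ✓
— 4 worlds.

1 and 4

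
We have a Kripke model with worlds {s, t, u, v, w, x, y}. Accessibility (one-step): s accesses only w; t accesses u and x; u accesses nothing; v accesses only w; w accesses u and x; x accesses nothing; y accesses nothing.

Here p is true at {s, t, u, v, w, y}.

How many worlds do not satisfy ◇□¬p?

s: successors {w}; □¬p there: w:F. ✗
t: successors {u, x}; □¬p there: u:T, x:T. ✓
u: no successors, so ◇□¬p fails. ✗
v: successors {w}; □¬p there: w:F. ✗
w: successors {u, x}; □¬p there: u:T, x:T. ✓
x: no successors, so ◇□¬p fails. ✗
y: no successors, so ◇□¬p fails. ✗
Satisfying worlds: {t, w}.
So ◇□¬p fails at the other 5 worlds.

5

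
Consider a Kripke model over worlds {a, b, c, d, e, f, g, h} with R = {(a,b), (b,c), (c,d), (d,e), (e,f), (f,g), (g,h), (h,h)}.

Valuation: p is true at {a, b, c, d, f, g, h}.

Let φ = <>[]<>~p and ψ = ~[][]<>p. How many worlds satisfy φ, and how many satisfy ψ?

For <>[]<>~p:
a: successors {b}; []<>~p there: b:F. ✗
b: successors {c}; []<>~p there: c:T. ✓
c: successors {d}; []<>~p there: d:F. ✗
d: successors {e}; []<>~p there: e:F. ✗
e: successors {f}; []<>~p there: f:F. ✗
f: successors {g}; []<>~p there: g:F. ✗
g: successors {h}; []<>~p there: h:F. ✗
h: successors {h}; []<>~p there: h:F. ✗
— 1 world.
For ~[][]<>p:
a: [][]<>p is T. ✗
b: [][]<>p is F. ✓
c: [][]<>p is T. ✗
d: [][]<>p is T. ✗
e: [][]<>p is T. ✗
f: [][]<>p is T. ✗
g: [][]<>p is T. ✗
h: [][]<>p is T. ✗
— 1 world.

1 and 1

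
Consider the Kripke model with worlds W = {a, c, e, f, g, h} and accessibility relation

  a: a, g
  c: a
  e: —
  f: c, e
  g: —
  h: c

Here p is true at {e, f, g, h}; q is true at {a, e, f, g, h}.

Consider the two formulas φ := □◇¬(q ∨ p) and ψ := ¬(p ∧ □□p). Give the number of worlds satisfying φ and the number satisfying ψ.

2 and 4

For □◇¬(q ∨ p):
a: successors {a, g}; ◇¬(q ∨ p) there: a:F, g:F. ✗
c: successors {a}; ◇¬(q ∨ p) there: a:F. ✗
e: no successors, so □◇¬(q ∨ p) holds vacuously. ✓
f: successors {c, e}; ◇¬(q ∨ p) there: c:F, e:F. ✗
g: no successors, so □◇¬(q ∨ p) holds vacuously. ✓
h: successors {c}; ◇¬(q ∨ p) there: c:F. ✗
— 2 worlds.
For ¬(p ∧ □□p):
a: p ∧ □□p is F. ✓
c: p ∧ □□p is F. ✓
e: p ∧ □□p is T. ✗
f: p ∧ □□p is F. ✓
g: p ∧ □□p is T. ✗
h: p ∧ □□p is F. ✓
— 4 worlds.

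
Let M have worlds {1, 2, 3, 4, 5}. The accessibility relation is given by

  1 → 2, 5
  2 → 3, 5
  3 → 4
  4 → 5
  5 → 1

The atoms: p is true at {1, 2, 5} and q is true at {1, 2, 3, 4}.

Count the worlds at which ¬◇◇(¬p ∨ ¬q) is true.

1: ◇◇(¬p ∨ ¬q) is T. ✗
2: ◇◇(¬p ∨ ¬q) is T. ✗
3: ◇◇(¬p ∨ ¬q) is T. ✗
4: ◇◇(¬p ∨ ¬q) is F. ✓
5: ◇◇(¬p ∨ ¬q) is T. ✗
Satisfying worlds: {4}.

1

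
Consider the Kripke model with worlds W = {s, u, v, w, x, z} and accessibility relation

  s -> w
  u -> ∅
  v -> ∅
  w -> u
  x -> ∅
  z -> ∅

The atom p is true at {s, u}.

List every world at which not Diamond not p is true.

s: Diamond not p is T. ✗
u: Diamond not p is F. ✓
v: Diamond not p is F. ✓
w: Diamond not p is F. ✓
x: Diamond not p is F. ✓
z: Diamond not p is F. ✓

{u, v, w, x, z}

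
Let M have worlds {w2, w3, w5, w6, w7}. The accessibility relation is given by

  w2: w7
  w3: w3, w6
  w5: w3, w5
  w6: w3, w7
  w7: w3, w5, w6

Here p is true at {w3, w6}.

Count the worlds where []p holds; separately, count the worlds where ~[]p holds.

For []p:
w2: successors {w7}; p there: w7:F. ✗
w3: successors {w3, w6}; p there: w3:T, w6:T. ✓
w5: successors {w3, w5}; p there: w3:T, w5:F. ✗
w6: successors {w3, w7}; p there: w3:T, w7:F. ✗
w7: successors {w3, w5, w6}; p there: w3:T, w5:F, w6:T. ✗
— 1 world.
For ~[]p:
w2: []p is F. ✓
w3: []p is T. ✗
w5: []p is F. ✓
w6: []p is F. ✓
w7: []p is F. ✓
— 4 worlds.

1 and 4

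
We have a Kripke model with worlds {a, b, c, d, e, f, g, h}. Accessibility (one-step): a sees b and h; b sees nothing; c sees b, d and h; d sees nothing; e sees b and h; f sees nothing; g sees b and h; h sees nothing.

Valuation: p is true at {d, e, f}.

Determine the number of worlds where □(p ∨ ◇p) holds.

a: successors {b, h}; p ∨ ◇p there: b:F, h:F. ✗
b: no successors, so □(p ∨ ◇p) holds vacuously. ✓
c: successors {b, d, h}; p ∨ ◇p there: b:F, d:T, h:F. ✗
d: no successors, so □(p ∨ ◇p) holds vacuously. ✓
e: successors {b, h}; p ∨ ◇p there: b:F, h:F. ✗
f: no successors, so □(p ∨ ◇p) holds vacuously. ✓
g: successors {b, h}; p ∨ ◇p there: b:F, h:F. ✗
h: no successors, so □(p ∨ ◇p) holds vacuously. ✓
Satisfying worlds: {b, d, f, h}.

4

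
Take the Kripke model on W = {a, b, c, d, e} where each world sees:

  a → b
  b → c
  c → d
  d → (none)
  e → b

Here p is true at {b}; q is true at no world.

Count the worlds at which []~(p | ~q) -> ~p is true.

5

a: []~(p | ~q) is F, ~p is T. ✓
b: []~(p | ~q) is F, ~p is F. ✓
c: []~(p | ~q) is F, ~p is T. ✓
d: []~(p | ~q) is T, ~p is T. ✓
e: []~(p | ~q) is F, ~p is T. ✓
Satisfying worlds: {a, b, c, d, e}.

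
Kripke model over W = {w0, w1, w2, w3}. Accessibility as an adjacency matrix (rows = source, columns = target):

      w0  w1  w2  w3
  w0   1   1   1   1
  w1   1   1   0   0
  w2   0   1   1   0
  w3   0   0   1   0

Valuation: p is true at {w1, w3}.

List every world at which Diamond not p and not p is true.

{w0, w2}

w0: Diamond not p is T, not p is T. ✓
w1: Diamond not p is T, not p is F. ✗
w2: Diamond not p is T, not p is T. ✓
w3: Diamond not p is T, not p is F. ✗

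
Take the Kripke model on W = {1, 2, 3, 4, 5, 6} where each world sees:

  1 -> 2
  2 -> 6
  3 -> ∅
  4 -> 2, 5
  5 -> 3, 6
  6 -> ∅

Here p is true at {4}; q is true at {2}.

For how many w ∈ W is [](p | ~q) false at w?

2

1: successors {2}; p | ~q there: 2:F. ✗
2: successors {6}; p | ~q there: 6:T. ✓
3: no successors, so [](p | ~q) holds vacuously. ✓
4: successors {2, 5}; p | ~q there: 2:F, 5:T. ✗
5: successors {3, 6}; p | ~q there: 3:T, 6:T. ✓
6: no successors, so [](p | ~q) holds vacuously. ✓
Satisfying worlds: {2, 3, 5, 6}.
So [](p | ~q) fails at the other 2 worlds.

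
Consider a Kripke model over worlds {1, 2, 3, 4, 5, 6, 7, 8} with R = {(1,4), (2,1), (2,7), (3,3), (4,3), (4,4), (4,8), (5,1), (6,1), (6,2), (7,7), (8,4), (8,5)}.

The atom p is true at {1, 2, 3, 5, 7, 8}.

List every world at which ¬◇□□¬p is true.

1: ◇□□¬p is F. ✓
2: ◇□□¬p is F. ✓
3: ◇□□¬p is F. ✓
4: ◇□□¬p is F. ✓
5: ◇□□¬p is F. ✓
6: ◇□□¬p is F. ✓
7: ◇□□¬p is F. ✓
8: ◇□□¬p is T. ✗

{1, 2, 3, 4, 5, 6, 7}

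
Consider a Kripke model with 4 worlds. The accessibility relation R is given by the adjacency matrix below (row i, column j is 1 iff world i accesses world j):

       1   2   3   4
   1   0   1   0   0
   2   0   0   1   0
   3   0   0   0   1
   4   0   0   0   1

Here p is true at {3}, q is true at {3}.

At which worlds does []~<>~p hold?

1: successors {2}; ~<>~p there: 2:T. ✓
2: successors {3}; ~<>~p there: 3:F. ✗
3: successors {4}; ~<>~p there: 4:F. ✗
4: successors {4}; ~<>~p there: 4:F. ✗

{1}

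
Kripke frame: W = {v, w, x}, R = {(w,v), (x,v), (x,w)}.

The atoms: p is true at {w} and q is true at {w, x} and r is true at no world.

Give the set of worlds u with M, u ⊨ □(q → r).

v: no successors, so □(q → r) holds vacuously. ✓
w: successors {v}; q → r there: v:T. ✓
x: successors {v, w}; q → r there: v:T, w:F. ✗

{v, w}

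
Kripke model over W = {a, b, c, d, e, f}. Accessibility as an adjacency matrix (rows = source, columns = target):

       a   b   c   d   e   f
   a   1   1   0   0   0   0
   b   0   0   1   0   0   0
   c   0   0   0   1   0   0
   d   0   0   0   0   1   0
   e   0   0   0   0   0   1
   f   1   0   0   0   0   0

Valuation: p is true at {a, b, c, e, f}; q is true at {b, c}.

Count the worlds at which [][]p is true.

a: successors {a, b}; []p there: a:T, b:T. ✓
b: successors {c}; []p there: c:F. ✗
c: successors {d}; []p there: d:T. ✓
d: successors {e}; []p there: e:T. ✓
e: successors {f}; []p there: f:T. ✓
f: successors {a}; []p there: a:T. ✓
Satisfying worlds: {a, c, d, e, f}.

5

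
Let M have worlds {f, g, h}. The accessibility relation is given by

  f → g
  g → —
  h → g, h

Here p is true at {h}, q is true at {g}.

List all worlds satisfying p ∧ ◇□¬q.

f: p is F, ◇□¬q is T. ✗
g: p is F, ◇□¬q is F. ✗
h: p is T, ◇□¬q is T. ✓

{h}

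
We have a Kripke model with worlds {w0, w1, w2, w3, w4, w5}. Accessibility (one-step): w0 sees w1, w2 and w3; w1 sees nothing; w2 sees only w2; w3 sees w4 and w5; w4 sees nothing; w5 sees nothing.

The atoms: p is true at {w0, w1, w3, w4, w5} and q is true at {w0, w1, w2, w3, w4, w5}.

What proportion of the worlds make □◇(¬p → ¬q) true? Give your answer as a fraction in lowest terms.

1/2

w0: successors {w1, w2, w3}; ◇(¬p → ¬q) there: w1:F, w2:F, w3:T. ✗
w1: no successors, so □◇(¬p → ¬q) holds vacuously. ✓
w2: successors {w2}; ◇(¬p → ¬q) there: w2:F. ✗
w3: successors {w4, w5}; ◇(¬p → ¬q) there: w4:F, w5:F. ✗
w4: no successors, so □◇(¬p → ¬q) holds vacuously. ✓
w5: no successors, so □◇(¬p → ¬q) holds vacuously. ✓
That's 3 of 6 worlds, so 3/6 = 1/2.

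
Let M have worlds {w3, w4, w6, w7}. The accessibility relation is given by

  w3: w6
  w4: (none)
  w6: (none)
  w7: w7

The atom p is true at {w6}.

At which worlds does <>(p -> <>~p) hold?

w3: successors {w6}; p -> <>~p there: w6:F. ✗
w4: no successors, so <>(p -> <>~p) fails. ✗
w6: no successors, so <>(p -> <>~p) fails. ✗
w7: successors {w7}; p -> <>~p there: w7:T. ✓

{w7}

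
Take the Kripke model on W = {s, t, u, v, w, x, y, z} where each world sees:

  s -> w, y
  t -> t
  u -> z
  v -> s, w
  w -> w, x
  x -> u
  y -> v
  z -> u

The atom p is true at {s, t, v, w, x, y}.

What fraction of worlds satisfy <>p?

s: successors {w, y}; p there: w:T, y:T. ✓
t: successors {t}; p there: t:T. ✓
u: successors {z}; p there: z:F. ✗
v: successors {s, w}; p there: s:T, w:T. ✓
w: successors {w, x}; p there: w:T, x:T. ✓
x: successors {u}; p there: u:F. ✗
y: successors {v}; p there: v:T. ✓
z: successors {u}; p there: u:F. ✗
That's 5 of 8 worlds, so 5/8.

5/8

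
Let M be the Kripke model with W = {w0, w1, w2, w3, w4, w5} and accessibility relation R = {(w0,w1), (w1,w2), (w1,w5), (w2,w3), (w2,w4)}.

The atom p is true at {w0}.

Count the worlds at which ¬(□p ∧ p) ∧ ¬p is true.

5

w0: ¬(□p ∧ p) is T, ¬p is F. ✗
w1: ¬(□p ∧ p) is T, ¬p is T. ✓
w2: ¬(□p ∧ p) is T, ¬p is T. ✓
w3: ¬(□p ∧ p) is T, ¬p is T. ✓
w4: ¬(□p ∧ p) is T, ¬p is T. ✓
w5: ¬(□p ∧ p) is T, ¬p is T. ✓
Satisfying worlds: {w1, w2, w3, w4, w5}.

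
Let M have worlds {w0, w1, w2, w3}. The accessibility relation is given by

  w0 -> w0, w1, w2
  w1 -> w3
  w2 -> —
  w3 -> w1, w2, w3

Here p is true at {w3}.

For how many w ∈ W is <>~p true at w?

2

w0: successors {w0, w1, w2}; ~p there: w0:T, w1:T, w2:T. ✓
w1: successors {w3}; ~p there: w3:F. ✗
w2: no successors, so <>~p fails. ✗
w3: successors {w1, w2, w3}; ~p there: w1:T, w2:T, w3:F. ✓
Satisfying worlds: {w0, w3}.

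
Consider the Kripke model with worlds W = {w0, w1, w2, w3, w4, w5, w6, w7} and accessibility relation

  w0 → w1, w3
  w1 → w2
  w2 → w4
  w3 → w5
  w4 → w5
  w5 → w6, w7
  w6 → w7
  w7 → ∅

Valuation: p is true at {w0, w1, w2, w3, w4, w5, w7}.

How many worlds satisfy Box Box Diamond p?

5

w0: successors {w1, w3}; Box Diamond p there: w1:T, w3:T. ✓
w1: successors {w2}; Box Diamond p there: w2:T. ✓
w2: successors {w4}; Box Diamond p there: w4:T. ✓
w3: successors {w5}; Box Diamond p there: w5:F. ✗
w4: successors {w5}; Box Diamond p there: w5:F. ✗
w5: successors {w6, w7}; Box Diamond p there: w6:F, w7:T. ✗
w6: successors {w7}; Box Diamond p there: w7:T. ✓
w7: no successors, so Box Box Diamond p holds vacuously. ✓
Satisfying worlds: {w0, w1, w2, w6, w7}.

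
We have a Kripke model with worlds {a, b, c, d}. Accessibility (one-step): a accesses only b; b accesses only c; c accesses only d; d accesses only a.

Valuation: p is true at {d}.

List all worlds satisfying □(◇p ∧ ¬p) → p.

a: □(◇p ∧ ¬p) is F, p is F. ✓
b: □(◇p ∧ ¬p) is T, p is F. ✗
c: □(◇p ∧ ¬p) is F, p is F. ✓
d: □(◇p ∧ ¬p) is F, p is T. ✓

{a, c, d}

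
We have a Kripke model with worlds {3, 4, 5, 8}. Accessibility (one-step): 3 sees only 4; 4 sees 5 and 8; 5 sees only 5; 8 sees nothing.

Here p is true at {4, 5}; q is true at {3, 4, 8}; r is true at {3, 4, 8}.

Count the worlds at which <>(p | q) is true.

3

3: successors {4}; p | q there: 4:T. ✓
4: successors {5, 8}; p | q there: 5:T, 8:T. ✓
5: successors {5}; p | q there: 5:T. ✓
8: no successors, so <>(p | q) fails. ✗
Satisfying worlds: {3, 4, 5}.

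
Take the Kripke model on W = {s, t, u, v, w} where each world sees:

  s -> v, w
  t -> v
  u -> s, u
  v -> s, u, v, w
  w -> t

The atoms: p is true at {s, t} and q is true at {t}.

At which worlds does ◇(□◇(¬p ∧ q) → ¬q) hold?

s: successors {v, w}; □◇(¬p ∧ q) → ¬q there: v:T, w:T. ✓
t: successors {v}; □◇(¬p ∧ q) → ¬q there: v:T. ✓
u: successors {s, u}; □◇(¬p ∧ q) → ¬q there: s:T, u:T. ✓
v: successors {s, u, v, w}; □◇(¬p ∧ q) → ¬q there: s:T, u:T, v:T, w:T. ✓
w: successors {t}; □◇(¬p ∧ q) → ¬q there: t:T. ✓

{s, t, u, v, w}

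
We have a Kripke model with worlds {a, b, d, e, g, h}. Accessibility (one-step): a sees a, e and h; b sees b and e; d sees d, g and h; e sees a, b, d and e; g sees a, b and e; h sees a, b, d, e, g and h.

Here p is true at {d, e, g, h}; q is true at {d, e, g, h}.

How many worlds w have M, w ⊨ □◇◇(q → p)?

6

a: successors {a, e, h}; ◇◇(q → p) there: a:T, e:T, h:T. ✓
b: successors {b, e}; ◇◇(q → p) there: b:T, e:T. ✓
d: successors {d, g, h}; ◇◇(q → p) there: d:T, g:T, h:T. ✓
e: successors {a, b, d, e}; ◇◇(q → p) there: a:T, b:T, d:T, e:T. ✓
g: successors {a, b, e}; ◇◇(q → p) there: a:T, b:T, e:T. ✓
h: successors {a, b, d, e, g, h}; ◇◇(q → p) there: a:T, b:T, d:T, e:T, g:T, h:T. ✓
Satisfying worlds: {a, b, d, e, g, h}.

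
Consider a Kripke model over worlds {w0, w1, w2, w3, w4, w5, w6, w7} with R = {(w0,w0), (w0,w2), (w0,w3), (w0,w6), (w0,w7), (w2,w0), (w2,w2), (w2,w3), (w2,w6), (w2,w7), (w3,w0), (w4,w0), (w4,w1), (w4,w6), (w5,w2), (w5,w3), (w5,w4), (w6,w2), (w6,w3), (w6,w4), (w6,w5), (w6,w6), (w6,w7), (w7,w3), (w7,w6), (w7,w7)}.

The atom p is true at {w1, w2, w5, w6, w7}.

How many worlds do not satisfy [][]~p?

w0: successors {w0, w2, w3, w6, w7}; []~p there: w0:F, w2:F, w3:T, w6:F, w7:F. ✗
w1: no successors, so [][]~p holds vacuously. ✓
w2: successors {w0, w2, w3, w6, w7}; []~p there: w0:F, w2:F, w3:T, w6:F, w7:F. ✗
w3: successors {w0}; []~p there: w0:F. ✗
w4: successors {w0, w1, w6}; []~p there: w0:F, w1:T, w6:F. ✗
w5: successors {w2, w3, w4}; []~p there: w2:F, w3:T, w4:F. ✗
w6: successors {w2, w3, w4, w5, w6, w7}; []~p there: w2:F, w3:T, w4:F, w5:F, w6:F, w7:F. ✗
w7: successors {w3, w6, w7}; []~p there: w3:T, w6:F, w7:F. ✗
Satisfying worlds: {w1}.
So [][]~p fails at the other 7 worlds.

7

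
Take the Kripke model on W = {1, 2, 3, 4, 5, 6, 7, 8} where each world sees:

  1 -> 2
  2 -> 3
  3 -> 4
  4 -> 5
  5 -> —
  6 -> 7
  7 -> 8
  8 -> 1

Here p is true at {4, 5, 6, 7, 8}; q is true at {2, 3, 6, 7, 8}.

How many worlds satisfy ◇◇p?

3

1: successors {2}; ◇p there: 2:F. ✗
2: successors {3}; ◇p there: 3:T. ✓
3: successors {4}; ◇p there: 4:T. ✓
4: successors {5}; ◇p there: 5:F. ✗
5: no successors, so ◇◇p fails. ✗
6: successors {7}; ◇p there: 7:T. ✓
7: successors {8}; ◇p there: 8:F. ✗
8: successors {1}; ◇p there: 1:F. ✗
Satisfying worlds: {2, 3, 6}.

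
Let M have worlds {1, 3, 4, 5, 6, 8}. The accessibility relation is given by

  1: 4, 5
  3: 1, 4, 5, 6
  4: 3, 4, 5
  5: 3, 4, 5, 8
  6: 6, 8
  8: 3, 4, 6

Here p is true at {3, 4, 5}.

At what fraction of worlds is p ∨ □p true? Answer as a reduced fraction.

1: p is F, □p is T. ✓
3: p is T, □p is F. ✓
4: p is T, □p is T. ✓
5: p is T, □p is F. ✓
6: p is F, □p is F. ✗
8: p is F, □p is F. ✗
That's 4 of 6 worlds, so 4/6 = 2/3.

2/3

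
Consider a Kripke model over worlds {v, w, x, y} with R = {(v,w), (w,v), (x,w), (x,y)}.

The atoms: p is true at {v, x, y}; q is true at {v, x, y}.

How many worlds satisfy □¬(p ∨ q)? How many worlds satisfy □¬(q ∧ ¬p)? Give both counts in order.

2 and 4

For □¬(p ∨ q):
v: successors {w}; ¬(p ∨ q) there: w:T. ✓
w: successors {v}; ¬(p ∨ q) there: v:F. ✗
x: successors {w, y}; ¬(p ∨ q) there: w:T, y:F. ✗
y: no successors, so □¬(p ∨ q) holds vacuously. ✓
— 2 worlds.
For □¬(q ∧ ¬p):
v: successors {w}; ¬(q ∧ ¬p) there: w:T. ✓
w: successors {v}; ¬(q ∧ ¬p) there: v:T. ✓
x: successors {w, y}; ¬(q ∧ ¬p) there: w:T, y:T. ✓
y: no successors, so □¬(q ∧ ¬p) holds vacuously. ✓
— 4 worlds.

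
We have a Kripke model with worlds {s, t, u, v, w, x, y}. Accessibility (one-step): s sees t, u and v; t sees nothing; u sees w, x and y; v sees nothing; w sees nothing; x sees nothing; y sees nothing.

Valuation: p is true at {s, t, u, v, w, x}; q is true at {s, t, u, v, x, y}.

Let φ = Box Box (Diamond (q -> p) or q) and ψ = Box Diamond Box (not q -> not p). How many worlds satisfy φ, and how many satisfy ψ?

For Box Box (Diamond (q -> p) or q):
s: successors {t, u, v}; Box (Diamond (q -> p) or q) there: t:T, u:F, v:T. ✗
t: no successors, so Box Box (Diamond (q -> p) or q) holds vacuously. ✓
u: successors {w, x, y}; Box (Diamond (q -> p) or q) there: w:T, x:T, y:T. ✓
v: no successors, so Box Box (Diamond (q -> p) or q) holds vacuously. ✓
w: no successors, so Box Box (Diamond (q -> p) or q) holds vacuously. ✓
x: no successors, so Box Box (Diamond (q -> p) or q) holds vacuously. ✓
y: no successors, so Box Box (Diamond (q -> p) or q) holds vacuously. ✓
— 6 worlds.
For Box Diamond Box (not q -> not p):
s: successors {t, u, v}; Diamond Box (not q -> not p) there: t:F, u:T, v:F. ✗
t: no successors, so Box Diamond Box (not q -> not p) holds vacuously. ✓
u: successors {w, x, y}; Diamond Box (not q -> not p) there: w:F, x:F, y:F. ✗
v: no successors, so Box Diamond Box (not q -> not p) holds vacuously. ✓
w: no successors, so Box Diamond Box (not q -> not p) holds vacuously. ✓
x: no successors, so Box Diamond Box (not q -> not p) holds vacuously. ✓
y: no successors, so Box Diamond Box (not q -> not p) holds vacuously. ✓
— 5 worlds.

6 and 5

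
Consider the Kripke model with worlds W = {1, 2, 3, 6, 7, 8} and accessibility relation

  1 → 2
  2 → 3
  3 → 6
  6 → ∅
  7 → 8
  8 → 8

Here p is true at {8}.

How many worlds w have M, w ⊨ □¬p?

1: successors {2}; ¬p there: 2:T. ✓
2: successors {3}; ¬p there: 3:T. ✓
3: successors {6}; ¬p there: 6:T. ✓
6: no successors, so □¬p holds vacuously. ✓
7: successors {8}; ¬p there: 8:F. ✗
8: successors {8}; ¬p there: 8:F. ✗
Satisfying worlds: {1, 2, 3, 6}.

4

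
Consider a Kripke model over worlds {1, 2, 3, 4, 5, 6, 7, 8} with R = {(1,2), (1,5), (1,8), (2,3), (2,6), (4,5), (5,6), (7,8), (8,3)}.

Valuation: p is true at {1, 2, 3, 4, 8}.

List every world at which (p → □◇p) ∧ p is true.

{3}

1: p → □◇p is F, p is T. ✗
2: p → □◇p is F, p is T. ✗
3: p → □◇p is T, p is T. ✓
4: p → □◇p is F, p is T. ✗
5: p → □◇p is T, p is F. ✗
6: p → □◇p is T, p is F. ✗
7: p → □◇p is T, p is F. ✗
8: p → □◇p is F, p is T. ✗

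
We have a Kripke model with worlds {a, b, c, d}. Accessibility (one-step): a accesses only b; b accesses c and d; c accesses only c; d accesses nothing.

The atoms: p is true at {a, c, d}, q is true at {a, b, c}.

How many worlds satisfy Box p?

a: successors {b}; p there: b:F. ✗
b: successors {c, d}; p there: c:T, d:T. ✓
c: successors {c}; p there: c:T. ✓
d: no successors, so Box p holds vacuously. ✓
Satisfying worlds: {b, c, d}.

3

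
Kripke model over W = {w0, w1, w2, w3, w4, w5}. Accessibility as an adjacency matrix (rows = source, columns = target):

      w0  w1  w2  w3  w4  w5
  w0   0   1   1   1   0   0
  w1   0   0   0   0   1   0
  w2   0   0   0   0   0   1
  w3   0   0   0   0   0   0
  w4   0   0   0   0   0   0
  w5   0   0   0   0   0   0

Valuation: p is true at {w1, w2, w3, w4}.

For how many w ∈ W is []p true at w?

w0: successors {w1, w2, w3}; p there: w1:T, w2:T, w3:T. ✓
w1: successors {w4}; p there: w4:T. ✓
w2: successors {w5}; p there: w5:F. ✗
w3: no successors, so []p holds vacuously. ✓
w4: no successors, so []p holds vacuously. ✓
w5: no successors, so []p holds vacuously. ✓
Satisfying worlds: {w0, w1, w3, w4, w5}.

5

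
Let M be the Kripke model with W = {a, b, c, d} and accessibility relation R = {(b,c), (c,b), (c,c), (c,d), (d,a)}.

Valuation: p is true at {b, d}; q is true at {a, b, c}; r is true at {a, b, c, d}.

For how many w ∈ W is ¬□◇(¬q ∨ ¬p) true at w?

1

a: □◇(¬q ∨ ¬p) is T. ✗
b: □◇(¬q ∨ ¬p) is T. ✗
c: □◇(¬q ∨ ¬p) is T. ✗
d: □◇(¬q ∨ ¬p) is F. ✓
Satisfying worlds: {d}.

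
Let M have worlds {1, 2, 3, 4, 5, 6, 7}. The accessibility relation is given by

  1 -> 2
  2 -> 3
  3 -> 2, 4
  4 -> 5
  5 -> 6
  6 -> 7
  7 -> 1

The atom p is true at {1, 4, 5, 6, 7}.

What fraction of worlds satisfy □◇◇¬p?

4/7

1: successors {2}; ◇◇¬p there: 2:T. ✓
2: successors {3}; ◇◇¬p there: 3:T. ✓
3: successors {2, 4}; ◇◇¬p there: 2:T, 4:F. ✗
4: successors {5}; ◇◇¬p there: 5:F. ✗
5: successors {6}; ◇◇¬p there: 6:F. ✗
6: successors {7}; ◇◇¬p there: 7:T. ✓
7: successors {1}; ◇◇¬p there: 1:T. ✓
That's 4 of 7 worlds, so 4/7.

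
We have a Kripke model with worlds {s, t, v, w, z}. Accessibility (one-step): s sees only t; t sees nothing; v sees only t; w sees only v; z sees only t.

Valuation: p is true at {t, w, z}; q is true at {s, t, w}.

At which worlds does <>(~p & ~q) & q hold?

s: <>(~p & ~q) is F, q is T. ✗
t: <>(~p & ~q) is F, q is T. ✗
v: <>(~p & ~q) is F, q is F. ✗
w: <>(~p & ~q) is T, q is T. ✓
z: <>(~p & ~q) is F, q is F. ✗

{w}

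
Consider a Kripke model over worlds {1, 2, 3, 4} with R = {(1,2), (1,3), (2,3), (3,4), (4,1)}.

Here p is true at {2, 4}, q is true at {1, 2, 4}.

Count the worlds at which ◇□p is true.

1: successors {2, 3}; □p there: 2:F, 3:T. ✓
2: successors {3}; □p there: 3:T. ✓
3: successors {4}; □p there: 4:F. ✗
4: successors {1}; □p there: 1:F. ✗
Satisfying worlds: {1, 2}.

2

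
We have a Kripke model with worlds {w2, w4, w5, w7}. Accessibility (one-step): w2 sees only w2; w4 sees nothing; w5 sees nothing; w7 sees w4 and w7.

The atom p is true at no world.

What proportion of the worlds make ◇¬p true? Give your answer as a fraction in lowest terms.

1/2

w2: successors {w2}; ¬p there: w2:T. ✓
w4: no successors, so ◇¬p fails. ✗
w5: no successors, so ◇¬p fails. ✗
w7: successors {w4, w7}; ¬p there: w4:T, w7:T. ✓
That's 2 of 4 worlds, so 2/4 = 1/2.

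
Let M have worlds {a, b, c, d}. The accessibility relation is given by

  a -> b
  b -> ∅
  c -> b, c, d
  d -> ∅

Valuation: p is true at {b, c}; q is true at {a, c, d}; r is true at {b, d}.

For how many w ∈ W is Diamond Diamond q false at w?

3

a: successors {b}; Diamond q there: b:F. ✗
b: no successors, so Diamond Diamond q fails. ✗
c: successors {b, c, d}; Diamond q there: b:F, c:T, d:F. ✓
d: no successors, so Diamond Diamond q fails. ✗
Satisfying worlds: {c}.
So Diamond Diamond q fails at the other 3 worlds.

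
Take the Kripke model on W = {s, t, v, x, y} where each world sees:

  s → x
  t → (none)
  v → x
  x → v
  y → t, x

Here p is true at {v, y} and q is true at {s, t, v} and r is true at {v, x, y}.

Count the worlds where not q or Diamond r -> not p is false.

2

s: not q or Diamond r is T, not p is T. ✓
t: not q or Diamond r is F, not p is T. ✓
v: not q or Diamond r is T, not p is F. ✗
x: not q or Diamond r is T, not p is T. ✓
y: not q or Diamond r is T, not p is F. ✗
Satisfying worlds: {s, t, x}.
So not q or Diamond r -> not p fails at the other 2 worlds.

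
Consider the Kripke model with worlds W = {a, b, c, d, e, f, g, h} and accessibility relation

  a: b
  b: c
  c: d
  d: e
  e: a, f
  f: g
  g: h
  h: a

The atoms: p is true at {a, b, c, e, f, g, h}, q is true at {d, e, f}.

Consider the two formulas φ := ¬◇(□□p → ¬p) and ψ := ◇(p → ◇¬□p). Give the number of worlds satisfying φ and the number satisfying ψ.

For ¬◇(□□p → ¬p):
a: ◇(□□p → ¬p) is T. ✗
b: ◇(□□p → ¬p) is F. ✓
c: ◇(□□p → ¬p) is T. ✗
d: ◇(□□p → ¬p) is F. ✓
e: ◇(□□p → ¬p) is F. ✓
f: ◇(□□p → ¬p) is F. ✓
g: ◇(□□p → ¬p) is F. ✓
h: ◇(□□p → ¬p) is F. ✓
— 6 worlds.
For ◇(p → ◇¬□p):
a: successors {b}; p → ◇¬□p there: b:T. ✓
b: successors {c}; p → ◇¬□p there: c:F. ✗
c: successors {d}; p → ◇¬□p there: d:T. ✓
d: successors {e}; p → ◇¬□p there: e:F. ✗
e: successors {a, f}; p → ◇¬□p there: a:F, f:F. ✗
f: successors {g}; p → ◇¬□p there: g:F. ✗
g: successors {h}; p → ◇¬□p there: h:F. ✗
h: successors {a}; p → ◇¬□p there: a:F. ✗
— 2 worlds.

6 and 2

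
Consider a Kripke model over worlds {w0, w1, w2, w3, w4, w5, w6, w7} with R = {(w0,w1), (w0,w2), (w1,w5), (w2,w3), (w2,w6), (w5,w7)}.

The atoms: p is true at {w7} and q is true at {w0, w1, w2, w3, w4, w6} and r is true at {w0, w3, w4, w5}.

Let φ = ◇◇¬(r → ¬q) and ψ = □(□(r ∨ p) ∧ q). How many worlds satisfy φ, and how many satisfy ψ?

1 and 5

For ◇◇¬(r → ¬q):
w0: successors {w1, w2}; ◇¬(r → ¬q) there: w1:F, w2:T. ✓
w1: successors {w5}; ◇¬(r → ¬q) there: w5:F. ✗
w2: successors {w3, w6}; ◇¬(r → ¬q) there: w3:F, w6:F. ✗
w3: no successors, so ◇◇¬(r → ¬q) fails. ✗
w4: no successors, so ◇◇¬(r → ¬q) fails. ✗
w5: successors {w7}; ◇¬(r → ¬q) there: w7:F. ✗
w6: no successors, so ◇◇¬(r → ¬q) fails. ✗
w7: no successors, so ◇◇¬(r → ¬q) fails. ✗
— 1 world.
For □(□(r ∨ p) ∧ q):
w0: successors {w1, w2}; □(r ∨ p) ∧ q there: w1:T, w2:F. ✗
w1: successors {w5}; □(r ∨ p) ∧ q there: w5:F. ✗
w2: successors {w3, w6}; □(r ∨ p) ∧ q there: w3:T, w6:T. ✓
w3: no successors, so □(□(r ∨ p) ∧ q) holds vacuously. ✓
w4: no successors, so □(□(r ∨ p) ∧ q) holds vacuously. ✓
w5: successors {w7}; □(r ∨ p) ∧ q there: w7:F. ✗
w6: no successors, so □(□(r ∨ p) ∧ q) holds vacuously. ✓
w7: no successors, so □(□(r ∨ p) ∧ q) holds vacuously. ✓
— 5 worlds.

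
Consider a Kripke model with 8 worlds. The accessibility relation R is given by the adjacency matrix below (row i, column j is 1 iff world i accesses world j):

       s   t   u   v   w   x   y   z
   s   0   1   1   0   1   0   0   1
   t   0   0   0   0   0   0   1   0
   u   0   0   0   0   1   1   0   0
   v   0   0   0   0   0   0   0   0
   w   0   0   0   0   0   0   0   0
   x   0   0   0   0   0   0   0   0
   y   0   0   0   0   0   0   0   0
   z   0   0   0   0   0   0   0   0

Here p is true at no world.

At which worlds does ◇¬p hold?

{s, t, u}

s: successors {t, u, w, z}; ¬p there: t:T, u:T, w:T, z:T. ✓
t: successors {y}; ¬p there: y:T. ✓
u: successors {w, x}; ¬p there: w:T, x:T. ✓
v: no successors, so ◇¬p fails. ✗
w: no successors, so ◇¬p fails. ✗
x: no successors, so ◇¬p fails. ✗
y: no successors, so ◇¬p fails. ✗
z: no successors, so ◇¬p fails. ✗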